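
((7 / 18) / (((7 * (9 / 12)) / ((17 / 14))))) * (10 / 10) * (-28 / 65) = -68 / 1755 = -0.04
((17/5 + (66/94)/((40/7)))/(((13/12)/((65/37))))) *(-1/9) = -179/282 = -0.63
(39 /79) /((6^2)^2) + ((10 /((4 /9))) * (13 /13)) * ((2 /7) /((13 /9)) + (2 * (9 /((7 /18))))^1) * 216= 701596599583 /3105648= 225909.89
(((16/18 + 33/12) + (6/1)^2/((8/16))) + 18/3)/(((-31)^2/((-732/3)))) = -179279/8649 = -20.73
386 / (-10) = -193 / 5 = -38.60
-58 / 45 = -1.29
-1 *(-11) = 11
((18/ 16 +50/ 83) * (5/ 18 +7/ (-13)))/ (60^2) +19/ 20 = 531315953/ 559353600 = 0.95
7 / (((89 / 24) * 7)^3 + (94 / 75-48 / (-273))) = 220147200 / 550149881357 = 0.00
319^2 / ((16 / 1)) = 101761 / 16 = 6360.06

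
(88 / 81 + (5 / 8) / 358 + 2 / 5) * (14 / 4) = 12083071 / 2319840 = 5.21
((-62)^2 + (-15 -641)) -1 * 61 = 3127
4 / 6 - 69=-205 / 3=-68.33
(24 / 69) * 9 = 72 / 23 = 3.13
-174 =-174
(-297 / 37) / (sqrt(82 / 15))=-297 * sqrt(1230) / 3034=-3.43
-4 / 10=-2 / 5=-0.40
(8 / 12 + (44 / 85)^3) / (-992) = -741901 / 913818000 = -0.00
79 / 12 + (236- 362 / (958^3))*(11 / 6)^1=1158589401547 / 2637653736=439.25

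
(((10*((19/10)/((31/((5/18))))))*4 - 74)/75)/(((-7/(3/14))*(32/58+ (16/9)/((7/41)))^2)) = 19353933/77748198400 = 0.00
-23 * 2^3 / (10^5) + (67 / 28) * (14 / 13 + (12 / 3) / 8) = 8580189 / 2275000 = 3.77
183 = 183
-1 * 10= -10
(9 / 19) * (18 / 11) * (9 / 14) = 729 / 1463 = 0.50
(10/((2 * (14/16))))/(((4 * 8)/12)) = 15/7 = 2.14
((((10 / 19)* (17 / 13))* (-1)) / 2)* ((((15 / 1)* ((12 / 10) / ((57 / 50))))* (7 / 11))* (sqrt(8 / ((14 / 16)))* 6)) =-62.73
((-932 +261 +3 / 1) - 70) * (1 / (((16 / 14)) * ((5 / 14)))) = -1808.10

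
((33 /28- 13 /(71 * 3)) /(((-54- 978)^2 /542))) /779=42005 /57535519104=0.00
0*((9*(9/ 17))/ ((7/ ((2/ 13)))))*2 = 0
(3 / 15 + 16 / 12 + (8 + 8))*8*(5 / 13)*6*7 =29456 / 13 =2265.85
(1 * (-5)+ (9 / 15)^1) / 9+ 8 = 338 / 45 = 7.51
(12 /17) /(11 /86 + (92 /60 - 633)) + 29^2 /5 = 11643785419 /69226295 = 168.20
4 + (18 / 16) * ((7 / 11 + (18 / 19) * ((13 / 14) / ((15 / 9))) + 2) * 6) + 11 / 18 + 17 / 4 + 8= 10064683 / 263340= 38.22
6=6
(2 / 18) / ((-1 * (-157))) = 0.00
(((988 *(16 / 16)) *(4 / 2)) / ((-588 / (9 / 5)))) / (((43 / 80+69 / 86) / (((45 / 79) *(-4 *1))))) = 183530880 / 17841439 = 10.29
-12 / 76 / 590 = -3 / 11210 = -0.00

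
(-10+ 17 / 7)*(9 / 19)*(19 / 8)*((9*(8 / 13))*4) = -17172 / 91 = -188.70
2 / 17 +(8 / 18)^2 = 434 / 1377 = 0.32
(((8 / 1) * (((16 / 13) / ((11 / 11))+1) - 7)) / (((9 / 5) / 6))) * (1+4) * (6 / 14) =-24800 / 91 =-272.53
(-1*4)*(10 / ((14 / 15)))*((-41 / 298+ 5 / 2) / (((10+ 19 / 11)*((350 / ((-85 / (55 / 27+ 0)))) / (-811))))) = -262063296 / 313943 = -834.75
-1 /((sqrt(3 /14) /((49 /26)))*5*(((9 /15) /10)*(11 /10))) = -2450*sqrt(42) /1287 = -12.34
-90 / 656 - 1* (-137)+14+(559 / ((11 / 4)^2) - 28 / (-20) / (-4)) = 44535921 / 198440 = 224.43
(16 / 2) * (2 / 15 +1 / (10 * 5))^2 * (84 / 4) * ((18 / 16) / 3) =3703 / 2500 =1.48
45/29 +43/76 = 4667/2204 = 2.12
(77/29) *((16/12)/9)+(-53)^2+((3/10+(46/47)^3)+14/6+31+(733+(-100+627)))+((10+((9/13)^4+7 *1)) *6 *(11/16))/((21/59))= 1398920887271699123/325054947622860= 4303.64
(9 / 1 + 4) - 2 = 11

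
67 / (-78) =-67 / 78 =-0.86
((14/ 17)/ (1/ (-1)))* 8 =-112/ 17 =-6.59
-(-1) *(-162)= -162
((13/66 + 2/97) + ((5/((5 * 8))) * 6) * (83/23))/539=861127/158731188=0.01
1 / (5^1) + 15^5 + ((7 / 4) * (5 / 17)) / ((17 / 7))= 4389189881 / 5780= 759375.41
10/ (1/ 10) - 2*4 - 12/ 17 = 1552/ 17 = 91.29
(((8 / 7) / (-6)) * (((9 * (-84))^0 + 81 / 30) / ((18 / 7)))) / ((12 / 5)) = -37 / 324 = -0.11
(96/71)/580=24/10295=0.00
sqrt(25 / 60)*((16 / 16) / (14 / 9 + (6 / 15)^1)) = 15*sqrt(15) / 176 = 0.33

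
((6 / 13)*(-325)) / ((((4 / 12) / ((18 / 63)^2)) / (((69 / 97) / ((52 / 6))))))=-186300 / 61789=-3.02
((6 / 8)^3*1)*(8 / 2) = 27 / 16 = 1.69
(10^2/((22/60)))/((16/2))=375/11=34.09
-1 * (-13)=13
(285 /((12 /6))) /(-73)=-285 /146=-1.95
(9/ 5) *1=9/ 5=1.80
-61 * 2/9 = -13.56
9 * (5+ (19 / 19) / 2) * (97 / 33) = 291 / 2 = 145.50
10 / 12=5 / 6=0.83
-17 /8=-2.12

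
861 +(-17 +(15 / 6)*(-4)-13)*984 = -38499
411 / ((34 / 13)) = 5343 / 34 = 157.15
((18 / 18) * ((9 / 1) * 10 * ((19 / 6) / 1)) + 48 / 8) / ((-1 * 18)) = -97 / 6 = -16.17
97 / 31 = 3.13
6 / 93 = 2 / 31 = 0.06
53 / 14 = 3.79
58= 58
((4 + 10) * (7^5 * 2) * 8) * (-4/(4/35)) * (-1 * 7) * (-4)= -3689472640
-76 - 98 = -174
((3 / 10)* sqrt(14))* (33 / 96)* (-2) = -33* sqrt(14) / 160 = -0.77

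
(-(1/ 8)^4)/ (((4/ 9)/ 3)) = -27/ 16384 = -0.00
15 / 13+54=717 / 13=55.15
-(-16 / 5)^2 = -256 / 25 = -10.24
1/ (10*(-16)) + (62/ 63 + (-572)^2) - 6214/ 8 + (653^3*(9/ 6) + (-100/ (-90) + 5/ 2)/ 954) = 2009782145145629/ 4808160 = 417994023.73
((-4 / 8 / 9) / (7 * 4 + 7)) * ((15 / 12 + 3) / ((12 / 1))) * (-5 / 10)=17 / 60480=0.00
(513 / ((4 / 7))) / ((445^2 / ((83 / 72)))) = 33117 / 6336800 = 0.01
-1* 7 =-7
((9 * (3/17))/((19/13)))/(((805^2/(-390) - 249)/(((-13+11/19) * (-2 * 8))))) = -103379328/914578699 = -0.11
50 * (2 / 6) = 50 / 3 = 16.67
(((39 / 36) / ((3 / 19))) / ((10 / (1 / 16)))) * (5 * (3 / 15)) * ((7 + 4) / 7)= 2717 / 40320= 0.07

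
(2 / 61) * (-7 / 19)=-14 / 1159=-0.01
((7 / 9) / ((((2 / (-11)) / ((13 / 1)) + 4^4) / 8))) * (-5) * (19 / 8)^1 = -95095 / 329454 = -0.29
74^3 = 405224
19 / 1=19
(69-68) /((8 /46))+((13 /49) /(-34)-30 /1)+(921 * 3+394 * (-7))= -64167 /3332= -19.26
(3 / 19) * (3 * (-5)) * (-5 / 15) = 15 / 19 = 0.79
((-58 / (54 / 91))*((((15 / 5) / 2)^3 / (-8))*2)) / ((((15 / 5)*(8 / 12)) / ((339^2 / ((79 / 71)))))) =21532632849 / 5056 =4258827.70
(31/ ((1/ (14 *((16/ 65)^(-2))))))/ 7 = 130975/ 128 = 1023.24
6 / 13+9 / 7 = 159 / 91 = 1.75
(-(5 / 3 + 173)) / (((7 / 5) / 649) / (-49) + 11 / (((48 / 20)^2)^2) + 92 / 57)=-1563152532480 / 17411312251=-89.78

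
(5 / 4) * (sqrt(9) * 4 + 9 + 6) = 33.75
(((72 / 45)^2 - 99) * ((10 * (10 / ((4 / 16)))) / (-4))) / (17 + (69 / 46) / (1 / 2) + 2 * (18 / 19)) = 45809 / 104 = 440.47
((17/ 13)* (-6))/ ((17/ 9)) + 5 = 11/ 13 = 0.85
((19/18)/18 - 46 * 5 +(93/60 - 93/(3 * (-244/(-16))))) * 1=-11385257/49410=-230.42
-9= -9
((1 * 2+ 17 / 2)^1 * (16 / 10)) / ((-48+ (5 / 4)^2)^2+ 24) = 21504 / 2790965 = 0.01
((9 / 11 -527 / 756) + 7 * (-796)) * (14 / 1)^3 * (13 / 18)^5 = -843002750645965 / 280600848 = -3004277.27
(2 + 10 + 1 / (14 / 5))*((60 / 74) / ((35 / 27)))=14013 / 1813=7.73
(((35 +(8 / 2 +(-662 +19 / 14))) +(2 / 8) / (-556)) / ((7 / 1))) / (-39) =9677743 / 4250064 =2.28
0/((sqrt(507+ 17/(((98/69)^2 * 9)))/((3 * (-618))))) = 0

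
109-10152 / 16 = -1051 / 2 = -525.50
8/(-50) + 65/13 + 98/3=2813/75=37.51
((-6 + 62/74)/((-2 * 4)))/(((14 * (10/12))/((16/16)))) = 573/10360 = 0.06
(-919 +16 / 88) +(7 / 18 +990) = 14171 / 198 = 71.57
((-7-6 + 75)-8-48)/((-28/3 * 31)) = -9/434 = -0.02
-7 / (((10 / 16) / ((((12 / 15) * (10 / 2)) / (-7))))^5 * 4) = 8388608 / 7503125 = 1.12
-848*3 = -2544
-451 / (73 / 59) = -26609 / 73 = -364.51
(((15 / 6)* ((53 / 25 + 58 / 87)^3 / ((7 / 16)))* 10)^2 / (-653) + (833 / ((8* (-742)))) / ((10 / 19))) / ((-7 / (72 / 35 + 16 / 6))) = 1121901351331932715771 / 709888316730468750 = 1580.39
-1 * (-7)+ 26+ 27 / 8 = 291 / 8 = 36.38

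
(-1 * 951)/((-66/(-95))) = -30115/22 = -1368.86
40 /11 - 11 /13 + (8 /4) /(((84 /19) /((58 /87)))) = 27854 /9009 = 3.09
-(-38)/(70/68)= 1292/35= 36.91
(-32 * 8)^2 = 65536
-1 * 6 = -6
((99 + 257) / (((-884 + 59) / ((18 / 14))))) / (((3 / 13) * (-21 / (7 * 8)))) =37024 / 5775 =6.41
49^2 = 2401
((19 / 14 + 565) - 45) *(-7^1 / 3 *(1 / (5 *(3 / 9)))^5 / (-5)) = 591219 / 31250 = 18.92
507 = 507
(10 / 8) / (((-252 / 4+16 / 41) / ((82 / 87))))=-8405 / 446658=-0.02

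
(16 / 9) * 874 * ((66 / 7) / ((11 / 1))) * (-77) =-102549.33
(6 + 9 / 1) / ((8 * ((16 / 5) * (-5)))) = -15 / 128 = -0.12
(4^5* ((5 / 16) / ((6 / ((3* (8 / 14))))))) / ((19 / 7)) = 640 / 19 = 33.68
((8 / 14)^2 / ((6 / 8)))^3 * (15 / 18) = 655360 / 9529569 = 0.07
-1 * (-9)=9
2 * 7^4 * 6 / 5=28812 / 5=5762.40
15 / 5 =3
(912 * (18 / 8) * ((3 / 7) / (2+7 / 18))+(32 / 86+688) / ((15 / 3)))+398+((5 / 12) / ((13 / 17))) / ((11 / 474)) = 79826371 / 86086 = 927.29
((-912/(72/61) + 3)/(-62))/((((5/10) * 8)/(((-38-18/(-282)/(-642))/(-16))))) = 882511345/119730432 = 7.37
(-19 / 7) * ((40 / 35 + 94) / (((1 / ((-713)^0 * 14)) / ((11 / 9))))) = -4418.86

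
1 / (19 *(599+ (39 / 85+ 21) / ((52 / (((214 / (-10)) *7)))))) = 0.00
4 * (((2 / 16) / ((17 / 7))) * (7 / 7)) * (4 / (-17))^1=-14 / 289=-0.05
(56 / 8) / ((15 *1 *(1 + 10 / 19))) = 133 / 435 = 0.31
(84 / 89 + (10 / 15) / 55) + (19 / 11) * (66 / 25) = 405008 / 73425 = 5.52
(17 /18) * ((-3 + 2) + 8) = 6.61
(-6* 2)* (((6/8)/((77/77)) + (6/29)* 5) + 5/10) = -795/29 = -27.41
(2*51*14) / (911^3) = 1428 / 756058031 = 0.00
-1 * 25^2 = -625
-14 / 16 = -7 / 8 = -0.88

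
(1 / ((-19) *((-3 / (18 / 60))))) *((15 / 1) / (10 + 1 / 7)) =21 / 2698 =0.01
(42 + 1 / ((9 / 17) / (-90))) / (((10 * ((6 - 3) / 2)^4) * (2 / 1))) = -512 / 405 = -1.26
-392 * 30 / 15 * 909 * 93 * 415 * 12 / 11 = -330059499840 / 11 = -30005409076.36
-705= -705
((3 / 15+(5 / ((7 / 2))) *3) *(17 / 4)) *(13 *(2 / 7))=34697 / 490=70.81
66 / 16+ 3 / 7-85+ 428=19463 / 56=347.55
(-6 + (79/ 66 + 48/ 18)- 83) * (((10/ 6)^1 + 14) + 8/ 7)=-661169/ 462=-1431.10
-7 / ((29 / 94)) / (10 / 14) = -4606 / 145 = -31.77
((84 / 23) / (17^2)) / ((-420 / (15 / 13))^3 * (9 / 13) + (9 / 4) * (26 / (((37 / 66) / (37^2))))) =-28 / 73662353115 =-0.00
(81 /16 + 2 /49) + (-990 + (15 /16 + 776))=-10190 /49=-207.96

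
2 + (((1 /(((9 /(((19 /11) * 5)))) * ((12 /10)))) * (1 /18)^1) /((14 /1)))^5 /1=2.00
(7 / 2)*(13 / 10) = 4.55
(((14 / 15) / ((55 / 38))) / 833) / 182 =38 / 8933925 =0.00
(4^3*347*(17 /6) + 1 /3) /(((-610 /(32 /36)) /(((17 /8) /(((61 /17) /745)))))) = -2709527303 /66978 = -40453.99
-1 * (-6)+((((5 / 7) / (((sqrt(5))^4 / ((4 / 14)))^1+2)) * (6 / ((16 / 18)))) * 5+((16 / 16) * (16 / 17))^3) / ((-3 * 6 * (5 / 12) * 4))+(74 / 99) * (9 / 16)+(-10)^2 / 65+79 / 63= 2908005695627 / 316910313720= 9.18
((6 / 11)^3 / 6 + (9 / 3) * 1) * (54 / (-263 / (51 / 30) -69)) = -0.73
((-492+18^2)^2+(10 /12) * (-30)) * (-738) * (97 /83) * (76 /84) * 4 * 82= -7217584235.48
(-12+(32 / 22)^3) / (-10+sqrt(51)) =3.12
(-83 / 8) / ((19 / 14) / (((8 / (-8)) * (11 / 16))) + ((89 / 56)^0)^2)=6391 / 600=10.65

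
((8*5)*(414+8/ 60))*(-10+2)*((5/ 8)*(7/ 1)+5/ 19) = -614661.05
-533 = -533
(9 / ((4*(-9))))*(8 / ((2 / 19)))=-19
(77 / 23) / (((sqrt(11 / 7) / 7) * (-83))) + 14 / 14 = 1-49 * sqrt(77) / 1909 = 0.77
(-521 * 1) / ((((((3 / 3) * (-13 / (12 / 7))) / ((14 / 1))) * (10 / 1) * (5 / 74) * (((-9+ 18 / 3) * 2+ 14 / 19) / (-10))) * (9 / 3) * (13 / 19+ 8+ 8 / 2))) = 27835988 / 391625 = 71.08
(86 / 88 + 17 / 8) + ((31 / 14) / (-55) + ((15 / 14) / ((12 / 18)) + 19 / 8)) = 2712 / 385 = 7.04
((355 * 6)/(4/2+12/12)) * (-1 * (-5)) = 3550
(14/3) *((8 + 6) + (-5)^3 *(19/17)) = -29918/51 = -586.63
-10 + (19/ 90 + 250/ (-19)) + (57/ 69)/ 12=-1799579/ 78660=-22.88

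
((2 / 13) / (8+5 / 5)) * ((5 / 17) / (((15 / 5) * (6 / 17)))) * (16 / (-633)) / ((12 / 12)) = -80 / 666549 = -0.00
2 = 2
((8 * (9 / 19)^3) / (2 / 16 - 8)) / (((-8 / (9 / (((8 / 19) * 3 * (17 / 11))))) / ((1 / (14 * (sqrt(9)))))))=891 / 601426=0.00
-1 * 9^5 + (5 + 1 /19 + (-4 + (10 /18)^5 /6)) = -397486276459 /6731586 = -59047.94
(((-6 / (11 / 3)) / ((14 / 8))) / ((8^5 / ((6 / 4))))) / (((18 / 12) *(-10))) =9 / 3153920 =0.00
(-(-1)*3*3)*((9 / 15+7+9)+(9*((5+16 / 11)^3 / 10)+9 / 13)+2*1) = 81384723 / 34606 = 2351.75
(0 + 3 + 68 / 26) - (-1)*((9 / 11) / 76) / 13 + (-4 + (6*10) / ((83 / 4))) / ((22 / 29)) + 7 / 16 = 16570893 / 3608176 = 4.59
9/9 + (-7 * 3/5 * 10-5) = -46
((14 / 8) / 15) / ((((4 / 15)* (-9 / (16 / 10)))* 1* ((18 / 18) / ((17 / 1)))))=-119 / 90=-1.32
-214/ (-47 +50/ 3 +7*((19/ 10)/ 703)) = 237540/ 33649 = 7.06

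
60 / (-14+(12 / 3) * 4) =30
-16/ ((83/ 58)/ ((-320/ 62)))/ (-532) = -37120/ 342209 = -0.11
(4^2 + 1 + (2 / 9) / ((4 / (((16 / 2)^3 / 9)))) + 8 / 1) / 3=2281 / 243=9.39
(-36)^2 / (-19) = -1296 / 19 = -68.21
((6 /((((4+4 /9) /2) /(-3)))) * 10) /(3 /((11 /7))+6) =-10.24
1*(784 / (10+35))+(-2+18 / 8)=3181 / 180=17.67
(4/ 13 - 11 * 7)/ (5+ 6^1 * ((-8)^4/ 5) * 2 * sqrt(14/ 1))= 124625/ 439697268803 - 245022720 * sqrt(14)/ 439697268803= -0.00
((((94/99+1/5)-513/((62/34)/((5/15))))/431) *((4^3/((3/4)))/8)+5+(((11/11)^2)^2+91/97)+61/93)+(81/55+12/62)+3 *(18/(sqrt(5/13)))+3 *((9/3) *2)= 9610608125/384917049+54 *sqrt(65)/5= 112.04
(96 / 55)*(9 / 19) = 0.83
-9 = -9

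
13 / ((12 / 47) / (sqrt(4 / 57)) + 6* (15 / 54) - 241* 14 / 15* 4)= -305405295 / 21097999951 - 824850* sqrt(57) / 400861999069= -0.01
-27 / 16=-1.69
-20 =-20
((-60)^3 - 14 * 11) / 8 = -108077 / 4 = -27019.25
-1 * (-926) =926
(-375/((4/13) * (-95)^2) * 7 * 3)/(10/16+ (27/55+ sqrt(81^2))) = -450450/13043291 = -0.03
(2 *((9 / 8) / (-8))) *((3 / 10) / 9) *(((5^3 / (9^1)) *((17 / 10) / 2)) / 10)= -17 / 1536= -0.01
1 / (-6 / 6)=-1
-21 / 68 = -0.31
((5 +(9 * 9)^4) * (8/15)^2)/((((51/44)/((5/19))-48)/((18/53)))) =-242439160832/2541615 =-95387.84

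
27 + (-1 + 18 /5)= 148 /5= 29.60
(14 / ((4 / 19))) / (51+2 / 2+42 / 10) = 665 / 562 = 1.18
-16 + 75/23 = -12.74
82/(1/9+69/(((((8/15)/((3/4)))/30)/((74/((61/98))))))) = 0.00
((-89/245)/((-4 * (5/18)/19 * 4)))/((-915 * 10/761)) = -3860553/29890000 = -0.13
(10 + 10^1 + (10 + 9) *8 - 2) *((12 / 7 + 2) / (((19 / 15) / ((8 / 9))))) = 176800 / 399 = 443.11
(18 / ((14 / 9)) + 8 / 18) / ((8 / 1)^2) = 757 / 4032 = 0.19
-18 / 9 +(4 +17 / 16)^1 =49 / 16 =3.06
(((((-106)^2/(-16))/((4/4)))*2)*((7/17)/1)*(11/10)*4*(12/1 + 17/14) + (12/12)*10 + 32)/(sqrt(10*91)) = -1113.28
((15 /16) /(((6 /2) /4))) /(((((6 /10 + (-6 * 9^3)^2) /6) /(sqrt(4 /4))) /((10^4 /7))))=125000 /223205227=0.00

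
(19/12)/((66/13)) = 247/792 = 0.31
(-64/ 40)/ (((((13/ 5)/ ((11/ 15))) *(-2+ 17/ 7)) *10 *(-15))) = 0.01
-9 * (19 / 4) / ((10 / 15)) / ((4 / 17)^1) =-272.53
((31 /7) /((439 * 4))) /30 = 31 /368760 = 0.00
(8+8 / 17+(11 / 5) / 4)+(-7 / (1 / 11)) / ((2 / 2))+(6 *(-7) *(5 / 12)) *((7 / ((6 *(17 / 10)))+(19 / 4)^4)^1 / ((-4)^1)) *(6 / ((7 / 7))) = 1158765997 / 87040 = 13313.03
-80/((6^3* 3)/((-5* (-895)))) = -44750/81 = -552.47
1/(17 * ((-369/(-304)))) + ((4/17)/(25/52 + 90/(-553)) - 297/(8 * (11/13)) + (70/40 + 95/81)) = -165892439513/4130394120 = -40.16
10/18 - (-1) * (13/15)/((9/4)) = 0.94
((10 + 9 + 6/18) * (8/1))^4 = 46352367616/81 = 572251452.05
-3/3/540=-1/540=-0.00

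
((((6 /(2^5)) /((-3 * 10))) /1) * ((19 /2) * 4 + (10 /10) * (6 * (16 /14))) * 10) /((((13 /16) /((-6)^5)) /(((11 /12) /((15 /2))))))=1492128 /455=3279.40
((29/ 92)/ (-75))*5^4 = -725/ 276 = -2.63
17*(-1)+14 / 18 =-146 / 9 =-16.22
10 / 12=5 / 6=0.83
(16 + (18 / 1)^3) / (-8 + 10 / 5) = -2924 / 3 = -974.67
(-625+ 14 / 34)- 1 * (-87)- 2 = -9173 / 17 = -539.59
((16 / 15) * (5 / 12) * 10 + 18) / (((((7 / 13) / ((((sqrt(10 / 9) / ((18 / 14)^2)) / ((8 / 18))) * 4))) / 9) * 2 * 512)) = 2.10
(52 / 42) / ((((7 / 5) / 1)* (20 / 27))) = 117 / 98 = 1.19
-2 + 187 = 185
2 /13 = 0.15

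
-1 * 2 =-2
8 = 8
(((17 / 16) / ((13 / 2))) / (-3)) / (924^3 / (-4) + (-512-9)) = 17 / 61533506424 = 0.00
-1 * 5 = -5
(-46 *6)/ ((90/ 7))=-322/ 15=-21.47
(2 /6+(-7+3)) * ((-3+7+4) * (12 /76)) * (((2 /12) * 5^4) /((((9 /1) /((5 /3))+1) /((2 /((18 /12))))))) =-34375 /342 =-100.51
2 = 2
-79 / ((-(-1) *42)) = -79 / 42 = -1.88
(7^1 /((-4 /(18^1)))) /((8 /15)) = -945 /16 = -59.06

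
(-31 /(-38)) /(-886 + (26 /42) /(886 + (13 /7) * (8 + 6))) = -15624 /16968659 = -0.00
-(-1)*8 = 8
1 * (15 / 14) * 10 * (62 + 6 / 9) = 4700 / 7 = 671.43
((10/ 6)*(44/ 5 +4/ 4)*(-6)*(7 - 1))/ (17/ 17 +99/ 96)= -18816/ 65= -289.48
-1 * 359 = -359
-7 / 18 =-0.39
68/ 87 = 0.78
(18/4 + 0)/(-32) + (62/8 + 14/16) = 543/64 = 8.48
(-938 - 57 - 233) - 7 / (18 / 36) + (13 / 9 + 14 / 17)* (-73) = -215357 / 153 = -1407.56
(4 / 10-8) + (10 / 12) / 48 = -10919 / 1440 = -7.58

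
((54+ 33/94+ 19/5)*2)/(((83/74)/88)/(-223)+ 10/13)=515962489328/3412360035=151.20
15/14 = 1.07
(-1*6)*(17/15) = -34/5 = -6.80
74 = 74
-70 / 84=-0.83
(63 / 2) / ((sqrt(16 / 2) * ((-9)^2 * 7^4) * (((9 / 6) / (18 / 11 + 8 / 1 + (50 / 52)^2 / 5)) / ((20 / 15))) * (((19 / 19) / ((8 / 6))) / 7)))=10433 * sqrt(2) / 3162159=0.00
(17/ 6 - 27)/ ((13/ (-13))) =145/ 6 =24.17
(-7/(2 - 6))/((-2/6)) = -21/4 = -5.25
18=18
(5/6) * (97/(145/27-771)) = -4365/41344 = -0.11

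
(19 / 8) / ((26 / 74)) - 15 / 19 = 11797 / 1976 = 5.97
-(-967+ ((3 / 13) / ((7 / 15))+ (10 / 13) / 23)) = 155602 / 161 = 966.47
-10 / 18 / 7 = -5 / 63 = -0.08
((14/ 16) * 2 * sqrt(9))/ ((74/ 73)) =1533/ 296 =5.18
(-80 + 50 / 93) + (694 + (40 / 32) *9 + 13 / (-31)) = 232637 / 372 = 625.37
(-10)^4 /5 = 2000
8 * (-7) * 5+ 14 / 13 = -3626 / 13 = -278.92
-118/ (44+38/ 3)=-177/ 85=-2.08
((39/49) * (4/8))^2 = 1521/9604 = 0.16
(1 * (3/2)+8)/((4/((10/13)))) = 95/52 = 1.83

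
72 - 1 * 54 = 18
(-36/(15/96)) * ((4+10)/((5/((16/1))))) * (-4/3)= 344064/25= 13762.56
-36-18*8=-180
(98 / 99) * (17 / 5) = 1666 / 495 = 3.37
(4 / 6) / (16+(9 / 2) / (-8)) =32 / 741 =0.04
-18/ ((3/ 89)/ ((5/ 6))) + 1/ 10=-4449/ 10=-444.90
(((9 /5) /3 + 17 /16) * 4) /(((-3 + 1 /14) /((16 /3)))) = -12.11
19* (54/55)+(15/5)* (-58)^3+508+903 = -32114849/55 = -583906.35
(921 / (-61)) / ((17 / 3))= -2763 / 1037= -2.66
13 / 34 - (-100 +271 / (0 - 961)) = 3289107 / 32674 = 100.66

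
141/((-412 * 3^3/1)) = -47/3708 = -0.01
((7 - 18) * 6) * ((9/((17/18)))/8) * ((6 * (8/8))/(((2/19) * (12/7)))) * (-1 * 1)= 355509/136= 2614.04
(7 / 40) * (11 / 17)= 77 / 680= 0.11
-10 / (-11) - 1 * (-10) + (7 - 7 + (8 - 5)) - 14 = -1 / 11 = -0.09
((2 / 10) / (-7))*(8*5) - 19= -141 / 7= -20.14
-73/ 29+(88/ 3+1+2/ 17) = 27.93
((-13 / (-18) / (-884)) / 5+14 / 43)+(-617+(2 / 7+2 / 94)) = -53364884147 / 86579640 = -616.37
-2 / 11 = -0.18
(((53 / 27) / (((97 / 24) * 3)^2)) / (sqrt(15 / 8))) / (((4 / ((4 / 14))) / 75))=16960 * sqrt(30) / 1778301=0.05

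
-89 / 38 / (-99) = 89 / 3762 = 0.02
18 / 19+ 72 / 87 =978 / 551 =1.77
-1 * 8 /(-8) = 1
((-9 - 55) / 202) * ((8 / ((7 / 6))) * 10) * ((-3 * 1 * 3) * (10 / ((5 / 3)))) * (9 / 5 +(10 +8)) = 16422912 / 707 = 23229.01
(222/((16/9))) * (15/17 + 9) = 20979/17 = 1234.06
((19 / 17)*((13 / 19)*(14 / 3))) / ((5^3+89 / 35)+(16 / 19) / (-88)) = 51205 / 1829931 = 0.03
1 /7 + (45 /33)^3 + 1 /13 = 333745 /121121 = 2.76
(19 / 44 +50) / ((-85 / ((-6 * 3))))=19971 / 1870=10.68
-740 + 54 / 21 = -5162 / 7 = -737.43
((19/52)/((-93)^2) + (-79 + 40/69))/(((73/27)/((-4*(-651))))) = -51105287457/676637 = -75528.37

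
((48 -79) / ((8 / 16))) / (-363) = 62 / 363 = 0.17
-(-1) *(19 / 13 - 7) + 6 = 6 / 13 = 0.46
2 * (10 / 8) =5 / 2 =2.50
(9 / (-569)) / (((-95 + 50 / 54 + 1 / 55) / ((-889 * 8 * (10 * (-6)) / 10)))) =7.18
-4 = -4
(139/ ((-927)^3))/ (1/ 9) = -139/ 88510887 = -0.00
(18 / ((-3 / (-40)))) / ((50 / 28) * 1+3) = 3360 / 67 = 50.15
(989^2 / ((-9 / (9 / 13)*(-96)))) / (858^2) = 978121 / 918732672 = 0.00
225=225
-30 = -30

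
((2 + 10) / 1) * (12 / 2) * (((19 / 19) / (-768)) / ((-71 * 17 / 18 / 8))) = 27 / 2414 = 0.01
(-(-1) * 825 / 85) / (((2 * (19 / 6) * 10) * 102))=33 / 21964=0.00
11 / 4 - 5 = -2.25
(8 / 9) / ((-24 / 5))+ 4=103 / 27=3.81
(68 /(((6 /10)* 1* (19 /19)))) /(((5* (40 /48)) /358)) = 48688 /5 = 9737.60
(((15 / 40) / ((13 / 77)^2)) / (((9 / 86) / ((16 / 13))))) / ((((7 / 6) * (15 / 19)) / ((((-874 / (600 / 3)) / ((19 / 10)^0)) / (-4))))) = 302403563 / 1647750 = 183.53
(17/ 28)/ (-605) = -0.00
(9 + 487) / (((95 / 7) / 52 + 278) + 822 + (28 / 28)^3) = 0.45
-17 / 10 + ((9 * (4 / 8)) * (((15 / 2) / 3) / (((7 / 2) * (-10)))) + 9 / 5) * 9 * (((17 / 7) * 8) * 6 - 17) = 259369 / 196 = 1323.31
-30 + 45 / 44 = -1275 / 44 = -28.98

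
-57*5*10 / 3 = -950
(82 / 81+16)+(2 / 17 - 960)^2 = 21568845286 / 23409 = 921391.14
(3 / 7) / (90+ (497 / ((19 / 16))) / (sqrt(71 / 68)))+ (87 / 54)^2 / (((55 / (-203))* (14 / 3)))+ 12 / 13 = -17604766349957 / 15577911989640+ 456* sqrt(1207) / 14409583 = -1.13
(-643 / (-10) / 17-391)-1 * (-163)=-38117 / 170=-224.22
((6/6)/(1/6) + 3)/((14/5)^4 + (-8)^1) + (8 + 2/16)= 138565/16708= 8.29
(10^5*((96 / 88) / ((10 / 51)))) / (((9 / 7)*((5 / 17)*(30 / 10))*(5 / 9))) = 882763.64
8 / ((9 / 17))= 136 / 9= 15.11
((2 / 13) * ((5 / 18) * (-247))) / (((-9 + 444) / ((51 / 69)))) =-323 / 18009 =-0.02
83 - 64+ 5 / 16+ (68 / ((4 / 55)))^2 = 13987909 / 16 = 874244.31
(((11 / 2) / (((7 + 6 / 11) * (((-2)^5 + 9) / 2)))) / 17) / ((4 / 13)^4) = -3455881 / 8307968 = -0.42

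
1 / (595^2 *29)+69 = 708404026 / 10266725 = 69.00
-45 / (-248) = 45 / 248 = 0.18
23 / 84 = 0.27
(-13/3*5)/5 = -13/3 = -4.33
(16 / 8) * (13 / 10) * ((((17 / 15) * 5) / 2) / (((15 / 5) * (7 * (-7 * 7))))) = -221 / 30870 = -0.01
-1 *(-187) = 187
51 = 51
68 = 68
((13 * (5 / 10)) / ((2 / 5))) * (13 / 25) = 169 / 20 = 8.45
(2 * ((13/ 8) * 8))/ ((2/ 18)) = 234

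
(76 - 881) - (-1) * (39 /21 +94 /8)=-22159 /28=-791.39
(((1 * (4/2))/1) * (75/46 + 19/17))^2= 4618201/152881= 30.21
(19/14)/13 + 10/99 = 3701/18018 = 0.21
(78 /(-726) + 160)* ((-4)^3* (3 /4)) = -928656 /121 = -7674.84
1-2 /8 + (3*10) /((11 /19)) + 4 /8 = 2335 /44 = 53.07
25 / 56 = 0.45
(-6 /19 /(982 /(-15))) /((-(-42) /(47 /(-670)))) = -141 /17501204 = -0.00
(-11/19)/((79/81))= -891/1501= -0.59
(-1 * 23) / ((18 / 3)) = -23 / 6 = -3.83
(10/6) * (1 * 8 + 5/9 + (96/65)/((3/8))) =20.82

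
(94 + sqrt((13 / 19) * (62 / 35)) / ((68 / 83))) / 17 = 83 * sqrt(535990) / 768740 + 94 / 17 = 5.61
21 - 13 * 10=-109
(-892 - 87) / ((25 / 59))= -57761 / 25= -2310.44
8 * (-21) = -168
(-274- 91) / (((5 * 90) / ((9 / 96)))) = -73 / 960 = -0.08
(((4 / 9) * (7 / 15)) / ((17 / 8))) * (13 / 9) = 2912 / 20655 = 0.14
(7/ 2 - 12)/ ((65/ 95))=-12.42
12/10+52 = 266/5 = 53.20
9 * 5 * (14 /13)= 630 /13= 48.46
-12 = -12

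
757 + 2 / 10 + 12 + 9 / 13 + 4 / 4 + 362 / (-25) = 245834 / 325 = 756.41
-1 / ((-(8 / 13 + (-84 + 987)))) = 13 / 11747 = 0.00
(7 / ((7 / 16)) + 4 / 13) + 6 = 22.31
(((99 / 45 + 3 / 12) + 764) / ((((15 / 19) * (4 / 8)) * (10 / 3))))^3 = 197647926.47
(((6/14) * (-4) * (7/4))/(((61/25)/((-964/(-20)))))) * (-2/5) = 23.70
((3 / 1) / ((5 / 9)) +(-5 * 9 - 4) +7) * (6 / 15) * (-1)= 14.64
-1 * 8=-8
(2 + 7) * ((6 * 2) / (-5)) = -108 / 5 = -21.60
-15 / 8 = -1.88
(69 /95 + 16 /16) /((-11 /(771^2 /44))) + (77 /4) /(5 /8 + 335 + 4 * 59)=-111451756183 /52566635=-2120.20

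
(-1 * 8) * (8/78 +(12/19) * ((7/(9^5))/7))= -3989504/4861701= -0.82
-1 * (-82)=82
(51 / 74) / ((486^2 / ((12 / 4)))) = 17 / 1942056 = 0.00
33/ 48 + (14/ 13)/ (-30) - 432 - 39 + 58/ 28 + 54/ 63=-10208449/ 21840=-467.42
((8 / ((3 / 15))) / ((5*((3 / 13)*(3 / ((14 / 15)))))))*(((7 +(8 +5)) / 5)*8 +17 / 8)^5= 5110823268369 / 10240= 499103834.80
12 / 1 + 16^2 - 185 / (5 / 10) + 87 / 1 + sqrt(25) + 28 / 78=-376 / 39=-9.64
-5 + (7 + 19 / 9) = 37 / 9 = 4.11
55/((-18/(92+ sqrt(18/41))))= -2530/9-55 * sqrt(82)/246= -283.14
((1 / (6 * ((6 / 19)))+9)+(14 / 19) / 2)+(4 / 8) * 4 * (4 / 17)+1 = 132173 / 11628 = 11.37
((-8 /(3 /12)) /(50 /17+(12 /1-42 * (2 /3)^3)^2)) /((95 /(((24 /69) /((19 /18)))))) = -3172608 /89713915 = -0.04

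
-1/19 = -0.05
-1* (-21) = 21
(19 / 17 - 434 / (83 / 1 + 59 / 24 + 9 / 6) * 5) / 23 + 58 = 46483279 / 816017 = 56.96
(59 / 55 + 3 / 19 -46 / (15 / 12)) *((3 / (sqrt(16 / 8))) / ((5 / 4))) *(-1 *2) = 120.73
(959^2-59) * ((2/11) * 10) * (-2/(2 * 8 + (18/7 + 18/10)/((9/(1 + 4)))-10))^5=-899263240960/714924299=-1257.84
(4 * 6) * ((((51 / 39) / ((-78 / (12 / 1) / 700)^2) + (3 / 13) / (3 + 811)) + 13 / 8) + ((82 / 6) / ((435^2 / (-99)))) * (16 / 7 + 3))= 47906025885071591 / 131600794325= 364025.36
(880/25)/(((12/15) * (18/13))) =286/9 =31.78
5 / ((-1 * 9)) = -5 / 9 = -0.56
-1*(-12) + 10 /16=101 /8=12.62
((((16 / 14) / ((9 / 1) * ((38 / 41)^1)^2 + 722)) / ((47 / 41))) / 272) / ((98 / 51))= 206763 / 79101104152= 0.00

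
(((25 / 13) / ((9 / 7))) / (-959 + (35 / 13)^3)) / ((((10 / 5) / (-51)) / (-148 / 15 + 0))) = -531505 / 1326888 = -0.40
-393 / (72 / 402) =-8777 / 4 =-2194.25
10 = 10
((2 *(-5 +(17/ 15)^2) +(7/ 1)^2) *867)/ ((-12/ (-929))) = 2511102793/ 900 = 2790114.21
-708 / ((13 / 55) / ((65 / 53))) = -194700 / 53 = -3673.58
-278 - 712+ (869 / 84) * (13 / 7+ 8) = -174053 / 196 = -888.03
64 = 64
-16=-16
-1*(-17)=17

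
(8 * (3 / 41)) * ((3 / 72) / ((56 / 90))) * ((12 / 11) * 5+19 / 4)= 20205 / 50512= 0.40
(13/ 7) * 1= 13/ 7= 1.86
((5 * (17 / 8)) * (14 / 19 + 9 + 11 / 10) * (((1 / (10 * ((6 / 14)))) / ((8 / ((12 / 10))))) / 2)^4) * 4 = 84042203 / 1945600000000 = 0.00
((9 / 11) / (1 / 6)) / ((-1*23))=-54 / 253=-0.21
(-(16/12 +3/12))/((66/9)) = -19/88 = -0.22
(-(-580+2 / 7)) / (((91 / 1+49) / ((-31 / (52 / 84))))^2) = 17548821 / 236600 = 74.17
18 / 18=1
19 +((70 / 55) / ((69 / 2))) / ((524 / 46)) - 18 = 4337 / 4323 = 1.00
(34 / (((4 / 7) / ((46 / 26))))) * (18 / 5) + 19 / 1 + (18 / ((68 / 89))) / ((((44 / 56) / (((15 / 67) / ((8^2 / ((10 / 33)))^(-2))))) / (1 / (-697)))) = -31.63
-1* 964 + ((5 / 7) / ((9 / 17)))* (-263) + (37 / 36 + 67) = -315205 / 252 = -1250.81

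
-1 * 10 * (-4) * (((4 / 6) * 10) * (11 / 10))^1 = 880 / 3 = 293.33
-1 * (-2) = 2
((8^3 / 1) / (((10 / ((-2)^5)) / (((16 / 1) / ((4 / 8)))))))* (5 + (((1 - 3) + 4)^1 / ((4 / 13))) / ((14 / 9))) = -16842752 / 35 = -481221.49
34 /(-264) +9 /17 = 899 /2244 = 0.40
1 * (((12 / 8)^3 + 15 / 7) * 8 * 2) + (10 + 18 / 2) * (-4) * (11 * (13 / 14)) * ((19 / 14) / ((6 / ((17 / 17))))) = -25667 / 294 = -87.30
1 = 1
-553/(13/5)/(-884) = 2765/11492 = 0.24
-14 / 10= -7 / 5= -1.40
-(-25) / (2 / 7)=175 / 2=87.50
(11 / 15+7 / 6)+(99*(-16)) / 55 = -26.90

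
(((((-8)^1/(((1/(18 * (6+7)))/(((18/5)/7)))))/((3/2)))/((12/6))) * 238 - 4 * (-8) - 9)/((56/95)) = -1036241/8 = -129530.12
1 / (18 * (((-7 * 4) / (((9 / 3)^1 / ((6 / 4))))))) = -1 / 252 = -0.00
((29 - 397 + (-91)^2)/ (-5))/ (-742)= 7913/ 3710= 2.13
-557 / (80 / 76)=-10583 / 20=-529.15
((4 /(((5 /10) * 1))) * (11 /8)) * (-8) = -88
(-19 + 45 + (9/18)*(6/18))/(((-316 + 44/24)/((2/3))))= -314/5655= -0.06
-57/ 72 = -19/ 24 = -0.79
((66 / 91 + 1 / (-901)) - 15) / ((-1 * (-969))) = -1170490 / 79449279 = -0.01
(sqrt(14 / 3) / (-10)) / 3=-sqrt(42) / 90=-0.07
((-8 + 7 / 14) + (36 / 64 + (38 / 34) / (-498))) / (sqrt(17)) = -470015 * sqrt(17) / 1151376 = -1.68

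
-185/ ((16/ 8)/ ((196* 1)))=-18130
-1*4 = -4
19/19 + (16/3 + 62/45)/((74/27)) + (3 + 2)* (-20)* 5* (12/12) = -91862/185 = -496.55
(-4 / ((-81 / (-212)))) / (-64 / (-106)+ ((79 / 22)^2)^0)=-44944 / 6885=-6.53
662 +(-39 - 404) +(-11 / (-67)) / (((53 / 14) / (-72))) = 766581 / 3551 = 215.88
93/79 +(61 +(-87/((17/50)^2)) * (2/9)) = -7196296/68493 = -105.07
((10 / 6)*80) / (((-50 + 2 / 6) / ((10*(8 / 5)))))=-6400 / 149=-42.95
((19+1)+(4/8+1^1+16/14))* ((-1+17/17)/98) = 0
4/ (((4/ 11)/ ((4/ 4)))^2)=121/ 4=30.25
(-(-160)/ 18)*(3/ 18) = 40/ 27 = 1.48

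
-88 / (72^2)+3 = 1933 / 648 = 2.98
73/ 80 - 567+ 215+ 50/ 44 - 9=-315877/ 880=-358.95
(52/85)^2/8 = 338/7225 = 0.05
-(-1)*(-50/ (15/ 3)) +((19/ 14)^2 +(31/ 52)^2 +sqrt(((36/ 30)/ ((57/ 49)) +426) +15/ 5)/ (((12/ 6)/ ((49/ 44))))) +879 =49*sqrt(3881035)/ 8360 +115430149/ 132496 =882.74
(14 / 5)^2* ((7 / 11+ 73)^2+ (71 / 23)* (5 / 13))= 7691700716 / 180895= 42520.25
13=13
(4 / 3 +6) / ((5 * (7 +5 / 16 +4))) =352 / 2715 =0.13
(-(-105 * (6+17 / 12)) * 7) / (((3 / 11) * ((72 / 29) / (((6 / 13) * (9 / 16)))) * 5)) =1391159 / 3328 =418.02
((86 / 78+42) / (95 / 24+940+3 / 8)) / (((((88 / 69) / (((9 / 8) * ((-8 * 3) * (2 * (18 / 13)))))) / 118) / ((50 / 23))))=-3615074550 / 5266547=-686.42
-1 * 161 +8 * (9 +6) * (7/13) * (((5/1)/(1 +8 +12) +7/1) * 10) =58707/13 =4515.92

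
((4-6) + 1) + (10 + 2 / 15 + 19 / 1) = 422 / 15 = 28.13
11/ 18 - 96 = -95.39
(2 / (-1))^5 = -32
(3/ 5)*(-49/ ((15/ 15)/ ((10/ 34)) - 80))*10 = 1470/ 383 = 3.84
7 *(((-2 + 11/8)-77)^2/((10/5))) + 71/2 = 2704031/128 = 21125.24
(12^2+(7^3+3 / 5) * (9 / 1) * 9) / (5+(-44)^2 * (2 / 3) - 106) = 23.52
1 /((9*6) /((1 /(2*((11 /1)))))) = 1 /1188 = 0.00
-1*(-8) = 8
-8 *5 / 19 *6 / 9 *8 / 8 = -80 / 57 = -1.40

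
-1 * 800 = -800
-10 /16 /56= -5 /448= -0.01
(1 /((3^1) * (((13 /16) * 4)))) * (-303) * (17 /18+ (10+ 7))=-65246 /117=-557.66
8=8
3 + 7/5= 22/5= 4.40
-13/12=-1.08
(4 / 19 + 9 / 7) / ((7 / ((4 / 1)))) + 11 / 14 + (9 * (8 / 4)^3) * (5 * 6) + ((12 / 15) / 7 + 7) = 20191109 / 9310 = 2168.75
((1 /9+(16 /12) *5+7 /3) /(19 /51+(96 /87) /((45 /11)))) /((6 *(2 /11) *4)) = 1111715 /341976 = 3.25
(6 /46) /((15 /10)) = 0.09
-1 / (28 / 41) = -41 / 28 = -1.46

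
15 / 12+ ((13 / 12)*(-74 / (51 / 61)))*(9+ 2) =-644737 / 612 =-1053.49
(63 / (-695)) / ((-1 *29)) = 63 / 20155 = 0.00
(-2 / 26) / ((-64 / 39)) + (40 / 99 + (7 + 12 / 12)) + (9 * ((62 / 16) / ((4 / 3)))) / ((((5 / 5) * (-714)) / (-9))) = 1655111 / 188496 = 8.78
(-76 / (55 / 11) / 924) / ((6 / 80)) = -152 / 693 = -0.22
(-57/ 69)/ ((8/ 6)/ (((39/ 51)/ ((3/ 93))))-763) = 22971/ 21215177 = 0.00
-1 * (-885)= 885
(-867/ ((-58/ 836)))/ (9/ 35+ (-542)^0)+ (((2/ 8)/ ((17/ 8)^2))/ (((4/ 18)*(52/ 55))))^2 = 8138158921995/ 818672842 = 9940.67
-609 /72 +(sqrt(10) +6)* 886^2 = 7192342.86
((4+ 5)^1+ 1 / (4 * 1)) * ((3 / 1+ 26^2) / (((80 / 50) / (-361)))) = -45347015 / 32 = -1417094.22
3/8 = 0.38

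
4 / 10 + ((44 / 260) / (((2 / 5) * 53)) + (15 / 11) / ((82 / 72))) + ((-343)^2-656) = 363547866631 / 3107390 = 116994.61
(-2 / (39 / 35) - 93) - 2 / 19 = -70321 / 741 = -94.90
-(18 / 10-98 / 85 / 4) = -257 / 170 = -1.51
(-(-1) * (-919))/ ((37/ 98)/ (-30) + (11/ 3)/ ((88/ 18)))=-675465/ 542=-1246.25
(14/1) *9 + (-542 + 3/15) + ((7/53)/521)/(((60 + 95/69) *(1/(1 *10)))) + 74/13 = -89065639691/217176245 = -410.11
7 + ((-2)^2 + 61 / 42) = 523 / 42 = 12.45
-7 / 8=-0.88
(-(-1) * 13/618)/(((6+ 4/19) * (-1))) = -247/72924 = -0.00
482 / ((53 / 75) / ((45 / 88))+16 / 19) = 15454125 / 71308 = 216.72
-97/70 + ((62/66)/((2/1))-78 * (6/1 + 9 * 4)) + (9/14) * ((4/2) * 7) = -3774443/1155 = -3267.92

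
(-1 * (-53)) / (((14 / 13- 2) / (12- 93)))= 18603 / 4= 4650.75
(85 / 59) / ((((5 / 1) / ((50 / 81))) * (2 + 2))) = 425 / 9558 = 0.04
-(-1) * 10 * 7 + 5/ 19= 1335/ 19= 70.26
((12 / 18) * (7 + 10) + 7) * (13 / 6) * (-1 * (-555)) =22045.83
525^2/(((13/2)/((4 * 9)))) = 19845000/13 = 1526538.46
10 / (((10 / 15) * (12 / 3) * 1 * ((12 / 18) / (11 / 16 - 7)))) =-35.51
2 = 2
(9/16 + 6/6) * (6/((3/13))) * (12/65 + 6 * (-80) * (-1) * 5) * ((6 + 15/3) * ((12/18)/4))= 715055/4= 178763.75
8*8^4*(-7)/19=-229376/19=-12072.42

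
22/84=11/42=0.26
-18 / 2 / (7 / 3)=-27 / 7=-3.86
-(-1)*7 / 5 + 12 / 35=61 / 35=1.74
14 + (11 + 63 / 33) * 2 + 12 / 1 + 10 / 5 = 592 / 11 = 53.82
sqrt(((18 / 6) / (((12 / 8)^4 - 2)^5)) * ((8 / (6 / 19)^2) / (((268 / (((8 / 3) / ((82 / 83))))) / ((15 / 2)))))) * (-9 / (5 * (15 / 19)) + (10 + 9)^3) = 1781.20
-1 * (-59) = 59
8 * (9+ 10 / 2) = 112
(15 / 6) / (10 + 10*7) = 1 / 32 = 0.03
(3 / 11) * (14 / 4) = 21 / 22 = 0.95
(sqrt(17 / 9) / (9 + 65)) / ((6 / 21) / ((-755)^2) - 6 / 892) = -889809025 * sqrt(17) / 1328629263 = -2.76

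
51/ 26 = 1.96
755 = 755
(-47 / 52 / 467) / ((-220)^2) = -47 / 1175345600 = -0.00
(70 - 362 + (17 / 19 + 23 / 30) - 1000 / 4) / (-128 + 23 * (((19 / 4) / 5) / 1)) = 615986 / 121011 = 5.09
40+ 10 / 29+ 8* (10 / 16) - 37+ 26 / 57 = 14548 / 1653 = 8.80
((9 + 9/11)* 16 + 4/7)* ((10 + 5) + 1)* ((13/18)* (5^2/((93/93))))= 31564000/693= 45546.90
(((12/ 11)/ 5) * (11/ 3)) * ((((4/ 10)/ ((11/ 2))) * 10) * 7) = 224/ 55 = 4.07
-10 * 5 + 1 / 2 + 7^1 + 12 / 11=-911 / 22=-41.41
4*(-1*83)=-332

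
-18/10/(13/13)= -9/5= -1.80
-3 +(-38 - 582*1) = -623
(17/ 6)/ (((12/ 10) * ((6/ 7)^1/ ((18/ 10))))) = 119/ 24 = 4.96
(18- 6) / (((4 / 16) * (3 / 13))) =208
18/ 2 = 9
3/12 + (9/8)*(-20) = -22.25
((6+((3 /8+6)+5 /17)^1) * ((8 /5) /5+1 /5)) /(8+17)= 22399 /85000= 0.26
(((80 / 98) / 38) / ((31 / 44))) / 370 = 88 / 1067857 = 0.00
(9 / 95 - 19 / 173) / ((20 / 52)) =-3224 / 82175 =-0.04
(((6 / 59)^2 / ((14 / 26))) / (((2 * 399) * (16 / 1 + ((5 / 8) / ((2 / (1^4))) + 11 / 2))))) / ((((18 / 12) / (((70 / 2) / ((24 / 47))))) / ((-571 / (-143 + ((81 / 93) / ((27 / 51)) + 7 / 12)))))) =0.00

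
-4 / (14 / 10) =-20 / 7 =-2.86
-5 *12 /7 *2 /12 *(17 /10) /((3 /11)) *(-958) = 179146 /21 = 8530.76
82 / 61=1.34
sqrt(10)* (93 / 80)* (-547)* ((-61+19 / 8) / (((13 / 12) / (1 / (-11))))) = -71575497* sqrt(10) / 22880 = -9892.55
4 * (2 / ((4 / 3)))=6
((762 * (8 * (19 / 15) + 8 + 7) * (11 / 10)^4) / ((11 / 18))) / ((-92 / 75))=-1720627623 / 46000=-37404.95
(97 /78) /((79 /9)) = 291 /2054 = 0.14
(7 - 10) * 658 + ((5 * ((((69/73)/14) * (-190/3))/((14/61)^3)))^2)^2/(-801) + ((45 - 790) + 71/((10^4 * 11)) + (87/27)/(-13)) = -3379558389108662096408613519962251539956767/276737873593351995581654177280000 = -12212128196.35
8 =8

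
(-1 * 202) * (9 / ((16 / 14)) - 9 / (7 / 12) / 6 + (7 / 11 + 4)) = -618423 / 308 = -2007.87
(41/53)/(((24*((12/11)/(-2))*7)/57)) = -8569/17808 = -0.48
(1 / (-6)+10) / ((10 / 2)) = 59 / 30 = 1.97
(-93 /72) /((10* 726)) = -31 /174240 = -0.00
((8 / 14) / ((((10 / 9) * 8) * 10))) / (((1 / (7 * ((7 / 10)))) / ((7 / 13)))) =441 / 26000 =0.02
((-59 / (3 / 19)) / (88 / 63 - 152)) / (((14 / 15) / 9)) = 454005 / 18976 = 23.93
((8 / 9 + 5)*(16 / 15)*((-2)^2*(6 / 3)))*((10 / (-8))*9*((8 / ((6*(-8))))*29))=24592 / 9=2732.44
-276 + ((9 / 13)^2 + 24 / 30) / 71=-16557539 / 59995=-275.98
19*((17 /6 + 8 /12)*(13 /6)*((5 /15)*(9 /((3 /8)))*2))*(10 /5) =13832 /3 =4610.67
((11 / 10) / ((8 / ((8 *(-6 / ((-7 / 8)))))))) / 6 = 44 / 35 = 1.26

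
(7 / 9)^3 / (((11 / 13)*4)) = 4459 / 32076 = 0.14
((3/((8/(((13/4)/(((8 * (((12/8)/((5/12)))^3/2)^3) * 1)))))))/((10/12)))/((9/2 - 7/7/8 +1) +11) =5078125/5774459341824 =0.00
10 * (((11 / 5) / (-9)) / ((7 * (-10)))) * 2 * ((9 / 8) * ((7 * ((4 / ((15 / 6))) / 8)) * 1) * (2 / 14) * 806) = 4433 / 350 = 12.67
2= 2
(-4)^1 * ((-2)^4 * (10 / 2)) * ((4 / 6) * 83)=-53120 / 3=-17706.67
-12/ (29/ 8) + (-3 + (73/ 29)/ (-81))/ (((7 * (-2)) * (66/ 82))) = -1650296/ 542619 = -3.04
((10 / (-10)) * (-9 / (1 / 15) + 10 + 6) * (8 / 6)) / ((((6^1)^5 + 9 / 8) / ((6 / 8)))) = 952 / 62217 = 0.02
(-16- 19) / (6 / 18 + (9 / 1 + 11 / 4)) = -84 / 29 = -2.90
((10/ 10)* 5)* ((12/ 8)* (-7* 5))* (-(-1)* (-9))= 4725/ 2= 2362.50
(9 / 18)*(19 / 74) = 0.13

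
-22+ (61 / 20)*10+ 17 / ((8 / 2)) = 51 / 4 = 12.75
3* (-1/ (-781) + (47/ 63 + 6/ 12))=122743/ 32802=3.74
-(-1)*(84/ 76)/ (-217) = -3/ 589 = -0.01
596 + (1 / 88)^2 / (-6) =27692543 / 46464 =596.00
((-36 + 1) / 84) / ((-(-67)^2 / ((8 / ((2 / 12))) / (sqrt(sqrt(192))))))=5 *sqrt(2) *3^(3 / 4) / 13467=0.00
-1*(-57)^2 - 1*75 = -3324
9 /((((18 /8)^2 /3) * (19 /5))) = 80 /57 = 1.40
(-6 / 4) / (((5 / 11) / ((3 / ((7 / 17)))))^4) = -297147923523 / 3001250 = -99008.05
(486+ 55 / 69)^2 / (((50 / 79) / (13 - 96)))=-7397744578997 / 238050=-31076431.75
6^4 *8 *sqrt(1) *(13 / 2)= 67392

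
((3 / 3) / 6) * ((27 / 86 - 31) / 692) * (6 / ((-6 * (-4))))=-0.00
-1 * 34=-34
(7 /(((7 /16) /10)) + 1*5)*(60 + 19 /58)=9954.05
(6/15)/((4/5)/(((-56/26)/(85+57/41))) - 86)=-0.00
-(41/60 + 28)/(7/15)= -1721/28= -61.46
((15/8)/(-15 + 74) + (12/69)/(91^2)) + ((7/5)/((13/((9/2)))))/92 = 8330947/224746340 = 0.04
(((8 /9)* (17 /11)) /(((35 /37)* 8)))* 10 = 1258 /693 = 1.82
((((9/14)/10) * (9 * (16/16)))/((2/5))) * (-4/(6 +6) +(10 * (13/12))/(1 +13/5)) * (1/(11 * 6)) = 289/4928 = 0.06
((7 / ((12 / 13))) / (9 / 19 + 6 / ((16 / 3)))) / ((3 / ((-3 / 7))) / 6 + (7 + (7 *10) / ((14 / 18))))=6916 / 139725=0.05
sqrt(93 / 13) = sqrt(1209) / 13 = 2.67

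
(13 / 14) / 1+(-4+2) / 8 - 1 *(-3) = 103 / 28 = 3.68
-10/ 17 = -0.59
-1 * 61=-61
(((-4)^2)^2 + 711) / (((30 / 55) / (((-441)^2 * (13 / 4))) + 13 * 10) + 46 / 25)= 224108559675 / 30554780456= 7.33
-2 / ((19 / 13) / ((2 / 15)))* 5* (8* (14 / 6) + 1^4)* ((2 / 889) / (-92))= 1534 / 3496437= 0.00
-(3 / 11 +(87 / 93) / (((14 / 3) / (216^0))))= -2259 / 4774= -0.47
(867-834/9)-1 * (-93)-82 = 785.33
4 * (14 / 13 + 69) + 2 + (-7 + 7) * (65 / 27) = 3670 / 13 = 282.31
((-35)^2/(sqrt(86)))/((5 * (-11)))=-245 * sqrt(86)/946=-2.40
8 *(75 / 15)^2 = 200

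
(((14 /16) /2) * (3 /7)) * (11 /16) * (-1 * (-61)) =2013 /256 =7.86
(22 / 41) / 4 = 11 / 82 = 0.13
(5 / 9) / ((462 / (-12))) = -10 / 693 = -0.01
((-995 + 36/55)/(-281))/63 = 54689/973665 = 0.06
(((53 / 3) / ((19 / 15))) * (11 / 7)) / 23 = 2915 / 3059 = 0.95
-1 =-1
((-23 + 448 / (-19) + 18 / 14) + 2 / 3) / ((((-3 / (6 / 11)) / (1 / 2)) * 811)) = 17806 / 3559479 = 0.01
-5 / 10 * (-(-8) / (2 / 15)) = -30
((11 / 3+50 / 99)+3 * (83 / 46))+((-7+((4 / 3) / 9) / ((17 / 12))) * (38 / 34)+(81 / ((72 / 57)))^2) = 173258247269 / 42115392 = 4113.89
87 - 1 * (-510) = 597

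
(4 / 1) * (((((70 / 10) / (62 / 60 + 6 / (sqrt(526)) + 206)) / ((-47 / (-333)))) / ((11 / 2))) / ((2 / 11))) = 0.96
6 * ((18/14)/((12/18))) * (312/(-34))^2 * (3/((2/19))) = 56179656/2023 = 27770.47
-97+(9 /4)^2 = -1471 /16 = -91.94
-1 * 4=-4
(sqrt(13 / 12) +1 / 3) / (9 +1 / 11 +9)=11 / 597 +11* sqrt(39) / 1194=0.08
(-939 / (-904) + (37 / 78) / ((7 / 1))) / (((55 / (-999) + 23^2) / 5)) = 454663215 / 43469613824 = 0.01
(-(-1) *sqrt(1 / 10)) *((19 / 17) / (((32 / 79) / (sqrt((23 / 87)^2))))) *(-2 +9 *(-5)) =-1622581 *sqrt(10) / 473280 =-10.84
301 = 301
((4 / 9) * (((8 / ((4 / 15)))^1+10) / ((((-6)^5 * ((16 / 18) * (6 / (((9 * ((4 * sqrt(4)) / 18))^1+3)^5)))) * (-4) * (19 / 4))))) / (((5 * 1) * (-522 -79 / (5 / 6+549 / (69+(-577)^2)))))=-7009712297 / 56993280361200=-0.00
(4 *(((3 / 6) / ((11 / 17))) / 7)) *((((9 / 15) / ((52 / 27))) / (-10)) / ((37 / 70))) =-1377 / 52910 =-0.03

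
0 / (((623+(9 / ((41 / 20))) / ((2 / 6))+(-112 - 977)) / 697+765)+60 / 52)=0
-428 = -428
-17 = -17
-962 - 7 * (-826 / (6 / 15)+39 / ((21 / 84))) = 12401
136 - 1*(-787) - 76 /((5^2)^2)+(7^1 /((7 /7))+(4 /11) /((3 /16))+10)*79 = 49893742 /20625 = 2419.09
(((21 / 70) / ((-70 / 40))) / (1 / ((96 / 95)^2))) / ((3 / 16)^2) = -4.98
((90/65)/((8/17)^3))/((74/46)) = 1016991/123136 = 8.26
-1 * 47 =-47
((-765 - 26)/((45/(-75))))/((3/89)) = 351995/9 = 39110.56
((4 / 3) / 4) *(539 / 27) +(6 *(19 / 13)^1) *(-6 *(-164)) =9093263 / 1053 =8635.58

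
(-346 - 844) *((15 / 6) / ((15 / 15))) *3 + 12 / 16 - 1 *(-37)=-35549 / 4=-8887.25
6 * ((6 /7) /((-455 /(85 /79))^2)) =10404 /361772047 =0.00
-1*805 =-805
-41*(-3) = 123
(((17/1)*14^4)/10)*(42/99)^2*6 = 128002112/1815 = 70524.58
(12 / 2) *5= 30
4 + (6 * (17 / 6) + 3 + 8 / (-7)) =160 / 7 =22.86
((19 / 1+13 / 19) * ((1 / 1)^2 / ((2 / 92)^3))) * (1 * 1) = 1915982.32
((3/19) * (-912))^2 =20736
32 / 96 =1 / 3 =0.33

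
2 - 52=-50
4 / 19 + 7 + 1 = 8.21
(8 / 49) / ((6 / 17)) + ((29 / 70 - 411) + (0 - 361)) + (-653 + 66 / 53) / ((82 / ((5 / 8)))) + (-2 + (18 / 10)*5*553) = 107300941891 / 25554480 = 4198.91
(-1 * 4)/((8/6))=-3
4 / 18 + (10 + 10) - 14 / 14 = 173 / 9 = 19.22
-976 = -976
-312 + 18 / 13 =-4038 / 13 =-310.62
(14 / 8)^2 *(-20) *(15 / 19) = -3675 / 76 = -48.36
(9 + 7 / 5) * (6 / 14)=156 / 35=4.46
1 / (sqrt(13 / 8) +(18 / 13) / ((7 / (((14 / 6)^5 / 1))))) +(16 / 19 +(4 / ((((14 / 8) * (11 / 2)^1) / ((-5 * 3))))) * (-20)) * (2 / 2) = 3054625609856 / 24321978527 -246402 * sqrt(26) / 182872019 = 125.58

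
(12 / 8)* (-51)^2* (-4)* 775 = -12094650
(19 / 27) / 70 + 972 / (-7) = -262421 / 1890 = -138.85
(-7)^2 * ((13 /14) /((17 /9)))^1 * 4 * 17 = 1638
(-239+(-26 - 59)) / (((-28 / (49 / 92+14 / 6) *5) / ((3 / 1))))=9153 / 460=19.90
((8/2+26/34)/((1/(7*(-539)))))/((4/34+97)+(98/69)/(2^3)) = -84349188/456509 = -184.77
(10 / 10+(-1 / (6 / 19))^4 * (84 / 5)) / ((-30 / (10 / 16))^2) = 912787 / 1244160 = 0.73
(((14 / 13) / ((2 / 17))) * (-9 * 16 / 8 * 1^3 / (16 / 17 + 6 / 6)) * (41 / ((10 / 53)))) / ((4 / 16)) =-52751748 / 715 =-73778.67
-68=-68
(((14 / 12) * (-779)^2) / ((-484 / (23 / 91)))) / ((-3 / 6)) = 13957343 / 18876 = 739.42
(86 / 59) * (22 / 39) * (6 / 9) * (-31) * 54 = -703824 / 767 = -917.63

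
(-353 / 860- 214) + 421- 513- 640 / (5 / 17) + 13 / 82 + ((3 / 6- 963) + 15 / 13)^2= 1373094970017 / 1489735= 921704.18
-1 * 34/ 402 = -17/ 201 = -0.08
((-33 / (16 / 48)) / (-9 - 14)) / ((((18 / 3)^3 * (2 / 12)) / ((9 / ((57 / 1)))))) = 33 / 1748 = 0.02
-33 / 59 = -0.56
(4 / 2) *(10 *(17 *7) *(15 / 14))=2550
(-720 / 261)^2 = 6400 / 841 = 7.61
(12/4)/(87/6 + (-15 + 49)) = 6/97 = 0.06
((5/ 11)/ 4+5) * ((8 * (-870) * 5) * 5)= -889772.73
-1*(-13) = 13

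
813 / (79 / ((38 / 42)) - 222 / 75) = 386175 / 40069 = 9.64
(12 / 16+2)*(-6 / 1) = -33 / 2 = -16.50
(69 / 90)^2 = 529 / 900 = 0.59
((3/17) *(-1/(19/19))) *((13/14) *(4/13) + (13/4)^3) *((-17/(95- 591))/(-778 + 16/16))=15507/57551872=0.00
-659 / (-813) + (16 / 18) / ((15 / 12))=18557 / 12195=1.52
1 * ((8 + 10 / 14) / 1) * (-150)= -9150 / 7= -1307.14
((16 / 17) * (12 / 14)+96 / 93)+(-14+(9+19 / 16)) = -116485 / 59024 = -1.97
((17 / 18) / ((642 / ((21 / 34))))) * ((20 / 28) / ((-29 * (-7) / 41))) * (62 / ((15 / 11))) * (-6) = -13981 / 390978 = -0.04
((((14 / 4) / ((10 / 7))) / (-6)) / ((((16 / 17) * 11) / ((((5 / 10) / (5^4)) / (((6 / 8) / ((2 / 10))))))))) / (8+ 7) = -833 / 1485000000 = -0.00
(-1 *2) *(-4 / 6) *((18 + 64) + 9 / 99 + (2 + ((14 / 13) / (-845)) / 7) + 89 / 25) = 70608504 / 604175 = 116.87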